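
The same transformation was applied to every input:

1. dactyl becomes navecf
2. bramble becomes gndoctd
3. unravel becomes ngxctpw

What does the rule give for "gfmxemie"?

The rule is to shift every letter 2 places forward in the alphabet (wrapping around), then reverse the string.
On "gfmxemie" that produces "gkogzohi".
(Check on "unravel": → "wptcxgn" → "ngxctpw" ✓)

gkogzohi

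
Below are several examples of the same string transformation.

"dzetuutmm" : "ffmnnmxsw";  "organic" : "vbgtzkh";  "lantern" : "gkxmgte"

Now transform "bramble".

Each output is the input with this applied: reverse the string, then shift every letter 7 places backward in the alphabet (wrapping around).
"bramble" → "elbmarb" → "xeuftku".

xeuftku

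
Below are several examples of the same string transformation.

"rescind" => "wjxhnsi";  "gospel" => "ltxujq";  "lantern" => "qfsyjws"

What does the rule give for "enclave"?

Each output is the input with this applied: shift every letter 5 places forward in the alphabet (wrapping around).
For "enclave" the result is "jshqfaj".

jshqfaj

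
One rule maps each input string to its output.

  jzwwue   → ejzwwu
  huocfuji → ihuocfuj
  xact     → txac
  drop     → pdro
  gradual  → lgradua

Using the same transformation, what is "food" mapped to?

dfoo

The pattern: move the last character to the front.
For "food" the result is "dfoo".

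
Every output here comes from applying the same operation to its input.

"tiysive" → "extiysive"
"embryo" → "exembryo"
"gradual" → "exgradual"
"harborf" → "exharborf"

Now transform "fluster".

In each case the input is transformed by: prepend "ex".
Doing the same to "fluster": "exfluster".

exfluster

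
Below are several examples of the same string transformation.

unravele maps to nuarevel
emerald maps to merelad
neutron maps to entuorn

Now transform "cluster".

What's happening: swap each adjacent pair of characters (1↔2, 3↔4, ...).
Doing the same to "cluster": "lcsuetr".

lcsuetr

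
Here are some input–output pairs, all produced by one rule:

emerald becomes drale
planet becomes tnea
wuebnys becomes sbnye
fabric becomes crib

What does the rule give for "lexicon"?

The pattern: delete the first 2 characters, then swap the first and last characters.
Doing the same to "lexicon": "nicox".

nicox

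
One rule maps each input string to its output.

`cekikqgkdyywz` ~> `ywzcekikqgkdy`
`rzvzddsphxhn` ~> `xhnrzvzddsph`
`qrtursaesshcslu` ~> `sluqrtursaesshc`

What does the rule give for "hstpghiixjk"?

Rule — move the last 3 characters to the front (rotate right by 3).
On "hstpghiixjk" that produces "xjkhstpghii".

xjkhstpghii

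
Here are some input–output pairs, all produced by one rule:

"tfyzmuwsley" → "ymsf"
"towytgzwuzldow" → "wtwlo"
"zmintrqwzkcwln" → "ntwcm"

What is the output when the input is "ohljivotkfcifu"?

uitch

Rule — keep one character in every 3, starting at position 2 (positions 2nd, 5th, 8th, ...), then swap the first and last characters.
Applying both steps to "ohljivotkfcifu": "hitcu", then "uitch".
(Check on "towytgzwuzldow": → "otwlw" → "wtwlo" ✓)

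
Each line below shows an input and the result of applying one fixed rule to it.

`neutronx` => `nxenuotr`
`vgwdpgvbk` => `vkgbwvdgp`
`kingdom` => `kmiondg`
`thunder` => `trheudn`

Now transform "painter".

Each output is the input with this applied: take characters alternately from the front and the back (1st, last, 2nd, 2nd-last, ...).
Applying that to "painter" gives "praeitn".

praeitn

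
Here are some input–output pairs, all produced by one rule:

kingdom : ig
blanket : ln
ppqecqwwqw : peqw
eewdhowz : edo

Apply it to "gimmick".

The rule is to keep every other character starting from the second (positions 2nd, 4th, 6th, ...), then delete the last character.
For "gimmick", step one produces "imc"; step two turns that into "im".

im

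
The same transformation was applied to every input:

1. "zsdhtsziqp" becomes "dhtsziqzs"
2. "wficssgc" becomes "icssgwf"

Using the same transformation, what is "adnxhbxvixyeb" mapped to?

nxhbxvixyead

The transformation: delete the last character, then move the first 2 characters to the end (rotate left by 2).
Working it through for "adnxhbxvixyeb": intermediate "adnxhbxvixye", final "nxhbxvixyead".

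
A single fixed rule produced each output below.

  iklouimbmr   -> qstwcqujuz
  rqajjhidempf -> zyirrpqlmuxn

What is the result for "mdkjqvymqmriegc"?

The transformation: shift every letter 8 places forward in the alphabet (wrapping around).
So "mdkjqvymqmriegc" becomes "ulsrydguyuzqmok".

ulsrydguyuzqmok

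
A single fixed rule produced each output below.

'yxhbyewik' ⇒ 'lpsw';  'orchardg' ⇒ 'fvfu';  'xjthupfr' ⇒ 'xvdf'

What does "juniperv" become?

iwsj

Each output is the input with this applied: shift every letter 12 places backward in the alphabet (wrapping around), then keep every other character starting from the second (positions 2nd, 4th, 6th, ...).
Applying both steps to "juniperv": "xibwdsfj", then "iwsj".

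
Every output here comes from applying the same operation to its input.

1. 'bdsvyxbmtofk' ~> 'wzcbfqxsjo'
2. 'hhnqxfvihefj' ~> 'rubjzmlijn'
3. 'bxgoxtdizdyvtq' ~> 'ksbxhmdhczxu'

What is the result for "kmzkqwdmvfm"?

douahqzjq

Looking at the pairs, the operation is to shift every letter 4 places forward in the alphabet (wrapping around), then delete the first 2 characters.
Starting from "kmzkqwdmvfm": after the first operation, "oqdouahqzjq"; after the second, "douahqzjq".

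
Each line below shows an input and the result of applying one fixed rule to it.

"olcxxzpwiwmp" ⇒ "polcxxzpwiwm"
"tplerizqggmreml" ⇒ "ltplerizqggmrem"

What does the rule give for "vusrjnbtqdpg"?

Looking at the pairs, the operation is to move the last character to the front.
On "vusrjnbtqdpg" that produces "gvusrjnbtqdp".

gvusrjnbtqdp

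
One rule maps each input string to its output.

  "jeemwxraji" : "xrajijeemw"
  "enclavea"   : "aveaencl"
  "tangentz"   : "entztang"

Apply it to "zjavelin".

elinzjav

In each case the input is transformed by: swap the front and back halves of the string.
So "zjavelin" becomes "elinzjav".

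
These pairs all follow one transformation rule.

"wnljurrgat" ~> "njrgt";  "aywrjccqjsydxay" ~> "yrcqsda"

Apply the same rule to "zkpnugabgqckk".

kngbqk

Rule — keep every other character starting from the second (positions 2nd, 4th, 6th, ...).
Applying that to "zkpnugabgqckk" gives "kngbqk".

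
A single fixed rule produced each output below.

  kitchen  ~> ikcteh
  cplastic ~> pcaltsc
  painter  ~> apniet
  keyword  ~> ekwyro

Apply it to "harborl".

ahbrro

The pattern: swap each adjacent pair of characters (1↔2, 3↔4, ...), then delete the last character.
"harborl" → "ahbrrol" → "ahbrro".
(Check on "kitchen": → "ikctehn" → "ikcteh" ✓)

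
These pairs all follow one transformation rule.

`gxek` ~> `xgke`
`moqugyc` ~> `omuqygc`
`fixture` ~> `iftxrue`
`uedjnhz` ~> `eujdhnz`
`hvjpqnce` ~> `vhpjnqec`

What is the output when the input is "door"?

odro

The rule is to swap each adjacent pair of characters (1↔2, 3↔4, ...).
"door" → "odro".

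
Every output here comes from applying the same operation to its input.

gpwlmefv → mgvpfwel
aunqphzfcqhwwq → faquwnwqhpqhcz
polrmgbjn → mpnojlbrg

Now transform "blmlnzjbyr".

zbrlymbljn

What's happening: take characters alternately from the front and the back (1st, last, 2nd, 2nd-last, ...), then move the last character to the front.
Applying both steps to "blmlnzjbyr": "brlymbljnz", then "zbrlymbljn".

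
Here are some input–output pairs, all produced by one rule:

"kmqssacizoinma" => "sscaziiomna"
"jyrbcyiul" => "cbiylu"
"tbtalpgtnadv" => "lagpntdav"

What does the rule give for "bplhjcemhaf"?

Each output is the input with this applied: delete the first 3 characters, then swap each adjacent pair of characters (1↔2, 3↔4, ...).
Doing the same to "bplhjcemhaf": "jhechmfa".
(Check on "kmqssacizoinma": → "ssacizoinma" → "sscaziiomna" ✓)

jhechmfa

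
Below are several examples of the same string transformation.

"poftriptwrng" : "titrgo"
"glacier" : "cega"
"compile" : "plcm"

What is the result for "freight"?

Each output is the input with this applied: move the first 3 characters to the end (rotate left by 3), then keep every other character starting from the first (positions 1st, 3rd, 5th, ...).
For "freight", step one produces "ightfre"; step two turns that into "ihfe".
(Check on "glacier": → "ciergla" → "cega" ✓)

ihfe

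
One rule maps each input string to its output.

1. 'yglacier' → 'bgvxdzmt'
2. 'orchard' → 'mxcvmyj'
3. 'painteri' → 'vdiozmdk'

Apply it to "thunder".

The transformation: move the first character to the end, then shift every letter 5 places backward in the alphabet (wrapping around).
Applying both steps to "thunder": "hundert", then "cpiyzmo".

cpiyzmo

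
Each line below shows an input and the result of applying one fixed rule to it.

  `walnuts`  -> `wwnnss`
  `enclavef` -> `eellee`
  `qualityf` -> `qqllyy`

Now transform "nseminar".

nnmmaa

Each output is the input with this applied: keep one character in every 3, starting at position 1 (positions 1st, 4th, 7th, ...), then double every character.
On "nseminar" that produces "nnmmaa".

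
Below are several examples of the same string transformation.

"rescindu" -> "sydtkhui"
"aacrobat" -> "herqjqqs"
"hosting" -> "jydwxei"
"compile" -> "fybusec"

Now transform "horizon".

The transformation: move the first 3 characters to the end (rotate left by 3), then shift every letter 10 places backward in the alphabet (wrapping around).
For "horizon", step one produces "izonhor"; step two turns that into "ypedxeh".

ypedxeh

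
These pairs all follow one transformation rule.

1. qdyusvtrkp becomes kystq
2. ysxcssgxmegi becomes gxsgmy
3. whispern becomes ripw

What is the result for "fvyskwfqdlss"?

sykfdf

Looking at the pairs, the operation is to keep every other character starting from the first (positions 1st, 3rd, 5th, ...), then swap the first and last characters.
Applying both steps to "fvyskwfqdlss": "fykfds", then "sykfdf".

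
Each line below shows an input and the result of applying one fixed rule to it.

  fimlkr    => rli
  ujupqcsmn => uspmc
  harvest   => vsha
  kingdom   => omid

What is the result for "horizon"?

zonh

Rule — sort the characters into reverse alphabetical order, then keep every other character starting from the first (positions 1st, 3rd, 5th, ...).
On "horizon": the first step gives "zroonih", and the second then gives "zonh".
(Check on "ujupqcsmn": → "uusqpnmjc" → "uspmc" ✓)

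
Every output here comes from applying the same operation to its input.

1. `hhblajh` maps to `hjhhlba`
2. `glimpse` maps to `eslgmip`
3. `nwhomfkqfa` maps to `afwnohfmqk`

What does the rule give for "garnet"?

In each case the input is transformed by: move the last 2 characters to the front (rotate right by 2), then swap each adjacent pair of characters (1↔2, 3↔4, ...).
"garnet" → "etgarn" → "teagnr".
(Check on "nwhomfkqfa": → "fanwhomfkq" → "afwnohfmqk" ✓)

teagnr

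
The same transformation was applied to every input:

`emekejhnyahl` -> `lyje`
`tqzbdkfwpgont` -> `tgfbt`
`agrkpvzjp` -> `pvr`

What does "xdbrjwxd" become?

djd

The rule is to reverse the string, then keep one character in every 3, starting at position 1 (positions 1st, 4th, 7th, ...).
Working it through for "xdbrjwxd": intermediate "dxwjrbdx", final "djd".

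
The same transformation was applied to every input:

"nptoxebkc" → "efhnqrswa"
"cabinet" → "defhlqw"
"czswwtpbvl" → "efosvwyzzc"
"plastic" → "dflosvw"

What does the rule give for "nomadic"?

dfglpqr

The rule is to sort the characters into alphabetical order, then shift every letter 3 places forward in the alphabet (wrapping around).
Starting from "nomadic": after the first operation, "acdimno"; after the second, "dfglpqr".
(Check on "cabinet": → "abceint" → "defhlqw" ✓)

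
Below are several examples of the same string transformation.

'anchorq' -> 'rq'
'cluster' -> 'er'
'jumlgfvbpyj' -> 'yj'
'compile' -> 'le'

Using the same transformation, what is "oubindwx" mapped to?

wx

The transformation: keep only the last 2 characters.
On "oubindwx" that produces "wx".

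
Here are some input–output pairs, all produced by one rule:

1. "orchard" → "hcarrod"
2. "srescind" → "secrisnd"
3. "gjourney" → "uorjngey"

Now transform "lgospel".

In each case the input is transformed by: move the first 3 characters to the end (rotate left by 3), then take characters alternately from the front and the back (1st, last, 2nd, 2nd-last, ...).
Starting from "lgospel": after the first operation, "spellgo"; after the second, "sopgell".
(Check on "orchard": → "hardorc" → "hcarrod" ✓)

sopgell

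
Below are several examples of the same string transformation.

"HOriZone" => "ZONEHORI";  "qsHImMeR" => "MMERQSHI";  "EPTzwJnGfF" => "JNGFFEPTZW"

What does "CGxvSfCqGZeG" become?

CQGZEGCGXVSF

Rule — swap the front and back halves of the string, then convert every letter to uppercase.
Applying both steps to "CGxvSfCqGZeG": "CqGZeGCGxvSf", then "CQGZEGCGXVSF".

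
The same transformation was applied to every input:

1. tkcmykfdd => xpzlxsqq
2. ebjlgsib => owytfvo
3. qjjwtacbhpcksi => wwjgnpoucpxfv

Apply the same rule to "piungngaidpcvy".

The transformation: delete the first character, then shift every letter 13 places forward in the alphabet (wrapping around) — i.e. ROT13.
On "piungngaidpcvy": the first step gives "iungngaidpcvy", and the second then gives "vhatatnvqcpil".

vhatatnvqcpil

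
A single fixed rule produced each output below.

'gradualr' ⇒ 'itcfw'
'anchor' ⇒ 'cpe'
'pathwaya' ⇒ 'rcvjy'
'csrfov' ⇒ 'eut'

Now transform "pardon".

rct

The rule is to shift every letter 2 places forward in the alphabet (wrapping around), then delete the last 3 characters.
"pardon" → "rctfqp" → "rct".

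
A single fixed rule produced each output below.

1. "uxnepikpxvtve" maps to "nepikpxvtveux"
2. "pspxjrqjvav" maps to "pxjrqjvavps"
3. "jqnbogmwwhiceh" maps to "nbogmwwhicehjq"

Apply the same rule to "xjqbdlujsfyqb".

qbdlujsfyqbxj

What's happening: move the first 2 characters to the end (rotate left by 2).
So "xjqbdlujsfyqb" becomes "qbdlujsfyqbxj".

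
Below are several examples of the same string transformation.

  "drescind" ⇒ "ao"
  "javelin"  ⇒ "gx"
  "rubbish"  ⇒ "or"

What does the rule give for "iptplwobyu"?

The rule is to shift every letter 3 places backward in the alphabet (wrapping around), then keep only the first 2 characters.
On "iptplwobyu": the first step gives "fmqmitlyvr", and the second then gives "fm".

fm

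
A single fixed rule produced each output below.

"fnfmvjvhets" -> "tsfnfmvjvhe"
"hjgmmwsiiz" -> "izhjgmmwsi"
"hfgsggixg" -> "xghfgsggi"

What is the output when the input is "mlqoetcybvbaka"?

Looking at the pairs, the operation is to move the last 2 characters to the front (rotate right by 2).
On "mlqoetcybvbaka" that produces "kamlqoetcybvba".

kamlqoetcybvba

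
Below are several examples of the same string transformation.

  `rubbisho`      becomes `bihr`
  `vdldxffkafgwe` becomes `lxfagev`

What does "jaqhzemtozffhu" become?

qzmofhj

What's happening: keep every other character starting from the first (positions 1st, 3rd, 5th, ...), then move the first character to the end.
"jaqhzemtozffhu" → "jqzmofh" → "qzmofhj".
(Check on "vdldxffkafgwe": → "vlxfage" → "lxfagev" ✓)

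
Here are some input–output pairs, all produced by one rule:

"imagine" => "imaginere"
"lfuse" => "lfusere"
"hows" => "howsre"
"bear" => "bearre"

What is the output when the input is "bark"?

Rule — append "re".
"bark" → "barkre".

barkre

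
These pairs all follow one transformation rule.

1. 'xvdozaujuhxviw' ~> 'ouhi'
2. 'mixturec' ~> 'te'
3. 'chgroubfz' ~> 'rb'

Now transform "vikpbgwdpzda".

pwz

In each case the input is transformed by: keep one character in every 3, starting at position 1 (positions 1st, 4th, 7th, ...), then delete the first character.
Applying both steps to "vikpbgwdpzda": "vpwz", then "pwz".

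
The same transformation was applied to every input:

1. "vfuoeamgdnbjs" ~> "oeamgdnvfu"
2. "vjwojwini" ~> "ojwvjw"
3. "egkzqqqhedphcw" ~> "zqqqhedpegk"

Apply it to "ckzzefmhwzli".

The transformation: delete the last 3 characters, then move the first 3 characters to the end (rotate left by 3).
Working it through for "ckzzefmhwzli": intermediate "ckzzefmhw", final "zefmhwckz".

zefmhwckz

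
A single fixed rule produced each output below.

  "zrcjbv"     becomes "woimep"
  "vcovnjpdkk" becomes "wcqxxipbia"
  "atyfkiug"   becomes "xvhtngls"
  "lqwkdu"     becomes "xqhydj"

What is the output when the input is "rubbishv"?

Looking at the pairs, the operation is to swap the front and back halves of the string, then shift every letter 13 places forward in the alphabet (wrapping around) — i.e. ROT13.
Starting from "rubbishv": after the first operation, "ishvrubb"; after the second, "vfuiehoo".

vfuiehoo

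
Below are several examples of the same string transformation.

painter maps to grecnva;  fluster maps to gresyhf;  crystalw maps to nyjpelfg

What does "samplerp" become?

recfnzcy

The pattern: shift every letter 13 places forward in the alphabet (wrapping around) — i.e. ROT13, then move the last 3 characters to the front (rotate right by 3).
Doing the same to "samplerp": "recfnzcy".
(Check on "fluster": → "syhfgre" → "gresyhf" ✓)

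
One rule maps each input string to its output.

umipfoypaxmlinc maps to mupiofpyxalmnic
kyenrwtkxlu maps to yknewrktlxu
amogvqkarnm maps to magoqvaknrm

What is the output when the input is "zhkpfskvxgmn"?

hzpksfvkgxnm

Each output is the input with this applied: swap each adjacent pair of characters (1↔2, 3↔4, ...).
On "zhkpfskvxgmn" that produces "hzpksfvkgxnm".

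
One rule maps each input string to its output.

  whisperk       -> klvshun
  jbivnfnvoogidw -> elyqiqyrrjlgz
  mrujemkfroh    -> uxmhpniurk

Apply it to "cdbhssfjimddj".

gekvvimlpggm

The pattern: delete the first character, then shift every letter 3 places forward in the alphabet (wrapping around).
Applying both steps to "cdbhssfjimddj": "dbhssfjimddj", then "gekvvimlpggm".
(Check on "whisperk": → "hisperk" → "klvshun" ✓)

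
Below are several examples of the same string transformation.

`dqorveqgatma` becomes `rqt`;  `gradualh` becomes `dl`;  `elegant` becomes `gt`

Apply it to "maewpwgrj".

The pattern: keep one character in every 3, starting at position 1 (positions 1st, 4th, 7th, ...), then delete the first character.
Working it through for "maewpwgrj": intermediate "mwg", final "wg".

wg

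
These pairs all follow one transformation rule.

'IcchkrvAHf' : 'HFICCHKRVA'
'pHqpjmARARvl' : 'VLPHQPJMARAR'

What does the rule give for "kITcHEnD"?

NDKITCHE

Each output is the input with this applied: move the last 2 characters to the front (rotate right by 2), then convert every letter to uppercase.
So "kITcHEnD" becomes "NDKITCHE".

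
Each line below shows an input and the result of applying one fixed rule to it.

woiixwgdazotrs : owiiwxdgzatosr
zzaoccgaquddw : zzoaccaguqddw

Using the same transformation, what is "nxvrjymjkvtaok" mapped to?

Looking at the pairs, the operation is to swap each adjacent pair of characters (1↔2, 3↔4, ...).
Applying that to "nxvrjymjkvtaok" gives "xnrvyjjmvkatko".

xnrvyjjmvkatko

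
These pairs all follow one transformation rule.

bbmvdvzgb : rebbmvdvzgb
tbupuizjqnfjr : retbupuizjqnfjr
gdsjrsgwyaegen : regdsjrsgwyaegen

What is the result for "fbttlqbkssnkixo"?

Each output is the input with this applied: prepend "re".
Applying that to "fbttlqbkssnkixo" gives "refbttlqbkssnkixo".

refbttlqbkssnkixo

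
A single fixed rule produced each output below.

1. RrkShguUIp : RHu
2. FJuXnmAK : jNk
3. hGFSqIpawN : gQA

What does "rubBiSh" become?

UI

Rule — flip the case of every letter, then keep one character in every 3, starting at position 2 (positions 2nd, 5th, 8th, ...).
Doing the same to "rubBiSh": "UI".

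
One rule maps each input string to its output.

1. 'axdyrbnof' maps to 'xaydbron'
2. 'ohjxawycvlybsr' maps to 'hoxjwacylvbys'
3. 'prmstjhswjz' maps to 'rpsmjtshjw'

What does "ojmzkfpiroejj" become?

Rule — delete the last character, then swap each adjacent pair of characters (1↔2, 3↔4, ...).
On "ojmzkfpiroejj": the first step gives "ojmzkfpiroej", and the second then gives "jozmfkiporje".

jozmfkiporje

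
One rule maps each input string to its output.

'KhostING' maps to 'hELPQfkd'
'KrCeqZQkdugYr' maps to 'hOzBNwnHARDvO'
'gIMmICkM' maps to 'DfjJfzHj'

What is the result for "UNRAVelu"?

rkoxsBIR

What's happening: shift every letter 3 places backward in the alphabet (wrapping around), then flip the case of every letter.
Working it through for "UNRAVelu": intermediate "RKOXSbir", final "rkoxsBIR".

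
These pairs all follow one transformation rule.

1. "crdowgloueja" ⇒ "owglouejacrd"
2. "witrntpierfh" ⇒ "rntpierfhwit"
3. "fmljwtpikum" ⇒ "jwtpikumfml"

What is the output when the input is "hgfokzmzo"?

The transformation: move the first 3 characters to the end (rotate left by 3).
For "hgfokzmzo" the result is "okzmzohgf".

okzmzohgf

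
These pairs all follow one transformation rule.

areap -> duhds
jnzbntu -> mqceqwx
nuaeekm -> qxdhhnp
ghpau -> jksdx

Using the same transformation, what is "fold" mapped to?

Looking at the pairs, the operation is to shift every letter 3 places forward in the alphabet (wrapping around).
On "fold" that produces "irog".

irog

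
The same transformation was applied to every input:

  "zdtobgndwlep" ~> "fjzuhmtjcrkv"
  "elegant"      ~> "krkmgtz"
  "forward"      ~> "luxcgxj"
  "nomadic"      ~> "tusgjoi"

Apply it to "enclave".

ktirgbk

In each case the input is transformed by: shift every letter 6 places forward in the alphabet (wrapping around).
Applying that to "enclave" gives "ktirgbk".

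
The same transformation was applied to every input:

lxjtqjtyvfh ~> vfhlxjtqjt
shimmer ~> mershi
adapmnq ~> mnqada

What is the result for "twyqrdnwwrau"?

Rule — move the last 3 characters to the front (rotate right by 3), then delete the last character.
On "twyqrdnwwrau" that produces "rautwyqrdnw".

rautwyqrdnw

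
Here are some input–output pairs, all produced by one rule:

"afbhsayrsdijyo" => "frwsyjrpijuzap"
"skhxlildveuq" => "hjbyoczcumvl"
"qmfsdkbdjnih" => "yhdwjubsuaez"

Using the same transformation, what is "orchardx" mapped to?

ofityriu

Rule — shift every letter 9 places backward in the alphabet (wrapping around), then move the last character to the front.
On "orchardx": the first step gives "fityriuo", and the second then gives "ofityriu".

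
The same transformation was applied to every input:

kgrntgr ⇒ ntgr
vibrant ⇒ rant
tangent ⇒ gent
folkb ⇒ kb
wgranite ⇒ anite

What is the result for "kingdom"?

gdom

The pattern: delete the first 3 characters.
On "kingdom" that produces "gdom".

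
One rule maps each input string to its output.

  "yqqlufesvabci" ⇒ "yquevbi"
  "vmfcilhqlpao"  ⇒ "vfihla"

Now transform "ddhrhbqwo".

dhhqo

Each output is the input with this applied: keep every other character starting from the first (positions 1st, 3rd, 5th, ...).
Applying that to "ddhrhbqwo" gives "dhhqo".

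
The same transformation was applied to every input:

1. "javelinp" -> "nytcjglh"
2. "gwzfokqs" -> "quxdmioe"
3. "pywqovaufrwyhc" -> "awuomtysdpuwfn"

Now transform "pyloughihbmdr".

Each output is the input with this applied: shift every letter 2 places backward in the alphabet (wrapping around), then swap the first and last characters.
"pyloughihbmdr" → "nwjmsefgfzkbp" → "pwjmsefgfzkbn".

pwjmsefgfzkbn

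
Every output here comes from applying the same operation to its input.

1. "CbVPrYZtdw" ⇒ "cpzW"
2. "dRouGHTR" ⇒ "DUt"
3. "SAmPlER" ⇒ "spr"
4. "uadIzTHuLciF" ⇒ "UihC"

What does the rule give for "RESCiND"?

rcd

What's happening: flip the case of every letter, then keep one character in every 3, starting at position 1 (positions 1st, 4th, 7th, ...).
Starting from "RESCiND": after the first operation, "rescInd"; after the second, "rcd".
(Check on "dRouGHTR": → "DrOUghtr" → "DUt" ✓)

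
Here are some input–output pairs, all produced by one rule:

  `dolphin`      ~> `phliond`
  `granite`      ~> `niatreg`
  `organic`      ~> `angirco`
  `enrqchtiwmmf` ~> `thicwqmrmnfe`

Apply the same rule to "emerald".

raelmde

What's happening: take characters alternately from the front and the back (1st, last, 2nd, 2nd-last, ...), then reverse the string.
Applying that to "emerald" gives "raelmde".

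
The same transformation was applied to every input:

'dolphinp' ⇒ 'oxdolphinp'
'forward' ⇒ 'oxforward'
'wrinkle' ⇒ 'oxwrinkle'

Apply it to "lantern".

The transformation: prepend "ox".
Applying that to "lantern" gives "oxlantern".

oxlantern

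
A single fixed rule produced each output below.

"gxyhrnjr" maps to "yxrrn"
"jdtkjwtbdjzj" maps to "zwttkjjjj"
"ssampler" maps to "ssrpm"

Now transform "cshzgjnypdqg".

In each case the input is transformed by: sort the characters into reverse alphabetical order, then delete the last 3 characters.
On "cshzgjnypdqg": the first step gives "zysqpnjhggdc", and the second then gives "zysqpnjhg".

zysqpnjhg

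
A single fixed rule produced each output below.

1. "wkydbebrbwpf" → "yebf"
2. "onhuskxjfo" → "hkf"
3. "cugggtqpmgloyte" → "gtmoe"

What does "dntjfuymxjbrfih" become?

The rule is to keep one character in every 3, starting at position 3 (positions 3rd, 6th, 9th, ...).
For "dntjfuymxjbrfih" the result is "tuxrh".

tuxrh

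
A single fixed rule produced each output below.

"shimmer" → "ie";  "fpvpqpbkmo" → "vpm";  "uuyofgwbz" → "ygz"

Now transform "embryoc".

Rule — keep one character in every 3, starting at position 3 (positions 3rd, 6th, 9th, ...).
For "embryoc" the result is "bo".

bo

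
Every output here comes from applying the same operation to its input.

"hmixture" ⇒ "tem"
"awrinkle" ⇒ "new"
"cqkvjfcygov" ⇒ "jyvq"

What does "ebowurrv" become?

Looking at the pairs, the operation is to keep one character in every 3, starting at position 2 (positions 2nd, 5th, 8th, ...), then move the first character to the end.
Working it through for "ebowurrv": intermediate "buv", final "uvb".
(Check on "awrinkle": → "wne" → "new" ✓)

uvb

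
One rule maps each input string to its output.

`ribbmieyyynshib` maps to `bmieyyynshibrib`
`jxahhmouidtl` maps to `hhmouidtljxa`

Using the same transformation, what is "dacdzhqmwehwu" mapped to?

dzhqmwehwudac

The pattern: move the first 3 characters to the end (rotate left by 3).
Doing the same to "dacdzhqmwehwu": "dzhqmwehwudac".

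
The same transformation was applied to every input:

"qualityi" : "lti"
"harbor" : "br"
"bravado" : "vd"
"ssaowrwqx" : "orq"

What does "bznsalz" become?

sl

The transformation: keep every other character starting from the second (positions 2nd, 4th, 6th, ...), then delete the first character.
"bznsalz" → "zsl" → "sl".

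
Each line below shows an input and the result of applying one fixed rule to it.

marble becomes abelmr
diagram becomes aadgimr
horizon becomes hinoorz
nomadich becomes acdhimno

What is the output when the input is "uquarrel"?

What's happening: sort the characters into alphabetical order.
"uquarrel" → "aelqrruu".

aelqrruu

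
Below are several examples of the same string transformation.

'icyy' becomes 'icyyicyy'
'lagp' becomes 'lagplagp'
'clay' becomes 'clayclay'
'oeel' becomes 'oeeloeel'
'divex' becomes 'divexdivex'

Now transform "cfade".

The pattern: write the whole string twice.
Doing the same to "cfade": "cfadecfade".

cfadecfade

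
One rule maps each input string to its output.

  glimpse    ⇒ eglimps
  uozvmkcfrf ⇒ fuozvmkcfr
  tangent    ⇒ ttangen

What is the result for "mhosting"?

gmhostin

The rule is to move the last character to the front.
So "mhosting" becomes "gmhostin".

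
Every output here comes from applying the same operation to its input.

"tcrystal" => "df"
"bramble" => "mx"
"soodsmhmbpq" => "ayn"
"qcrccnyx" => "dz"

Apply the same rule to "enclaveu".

Rule — keep one character in every 3, starting at position 3 (positions 3rd, 6th, 9th, ...), then shift every letter 12 places forward in the alphabet (wrapping around).
"enclaveu" → "cv" → "oh".

oh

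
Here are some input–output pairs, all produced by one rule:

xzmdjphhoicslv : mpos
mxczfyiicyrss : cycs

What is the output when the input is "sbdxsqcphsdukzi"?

The rule is to keep one character in every 3, starting at position 3 (positions 3rd, 6th, 9th, ...).
"sbdxsqcphsdukzi" → "dqhui".

dqhui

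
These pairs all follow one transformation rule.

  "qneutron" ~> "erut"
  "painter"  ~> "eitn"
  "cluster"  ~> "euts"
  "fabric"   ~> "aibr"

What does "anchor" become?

noch

The rule is to take characters alternately from the front and the back (1st, last, 2nd, 2nd-last, ...), then keep only the last 4 characters.
Applying both steps to "anchor": "arnoch", then "noch".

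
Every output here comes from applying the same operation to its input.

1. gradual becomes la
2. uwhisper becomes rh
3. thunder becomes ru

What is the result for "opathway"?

ya

The rule is to move the last 3 characters to the front (rotate right by 3), then keep one character in every 3, starting at position 3 (positions 3rd, 6th, 9th, ...).
"opathway" → "wayopath" → "ya".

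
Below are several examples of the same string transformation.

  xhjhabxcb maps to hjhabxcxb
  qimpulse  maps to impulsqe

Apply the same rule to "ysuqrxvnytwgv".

The pattern: swap the first and last characters, then move the first character to the end.
On "ysuqrxvnytwgv": the first step gives "vsuqrxvnytwgy", and the second then gives "suqrxvnytwgyv".
(Check on "qimpulse": → "eimpulsq" → "impulsqe" ✓)

suqrxvnytwgyv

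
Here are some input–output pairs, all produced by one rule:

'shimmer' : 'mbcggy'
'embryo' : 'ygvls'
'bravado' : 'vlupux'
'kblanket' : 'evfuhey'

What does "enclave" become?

The rule is to shift every letter 6 places backward in the alphabet (wrapping around), then delete the last character.
"enclave" → "yhwfupy" → "yhwfup".
(Check on "embryo": → "ygvlsi" → "ygvls" ✓)

yhwfup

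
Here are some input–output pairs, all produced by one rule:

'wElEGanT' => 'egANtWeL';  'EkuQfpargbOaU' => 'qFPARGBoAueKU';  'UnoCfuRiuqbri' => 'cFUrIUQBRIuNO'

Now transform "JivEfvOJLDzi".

What's happening: move the first 3 characters to the end (rotate left by 3), then flip the case of every letter.
Starting from "JivEfvOJLDzi": after the first operation, "EfvOJLDziJiv"; after the second, "eFVojldZIjIV".
(Check on "EkuQfpargbOaU": → "QfpargbOaUEku" → "qFPARGBoAueKU" ✓)

eFVojldZIjIV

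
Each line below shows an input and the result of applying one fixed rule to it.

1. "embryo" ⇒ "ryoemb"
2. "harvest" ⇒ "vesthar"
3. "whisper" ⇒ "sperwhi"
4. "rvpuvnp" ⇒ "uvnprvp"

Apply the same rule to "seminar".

inarsem

Each output is the input with this applied: move the first 3 characters to the end (rotate left by 3).
For "seminar" the result is "inarsem".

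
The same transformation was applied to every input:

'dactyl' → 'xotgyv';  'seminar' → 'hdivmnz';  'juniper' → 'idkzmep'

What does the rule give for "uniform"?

Rule — move the first 2 characters to the end (rotate left by 2), then shift every letter 5 places backward in the alphabet (wrapping around).
Working it through for "uniform": intermediate "iformun", final "dajmhpi".

dajmhpi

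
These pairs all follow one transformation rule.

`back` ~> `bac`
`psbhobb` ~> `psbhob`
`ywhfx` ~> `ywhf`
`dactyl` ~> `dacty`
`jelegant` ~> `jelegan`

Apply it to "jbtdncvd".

jbtdncv

Rule — delete the last character.
Applying that to "jbtdncvd" gives "jbtdncv".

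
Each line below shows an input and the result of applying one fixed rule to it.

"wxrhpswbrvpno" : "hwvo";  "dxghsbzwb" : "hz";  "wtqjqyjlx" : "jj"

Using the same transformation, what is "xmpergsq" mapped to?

es

The rule is to delete the first character, then keep one character in every 3, starting at position 3 (positions 3rd, 6th, 9th, ...).
Applying that to "xmpergsq" gives "es".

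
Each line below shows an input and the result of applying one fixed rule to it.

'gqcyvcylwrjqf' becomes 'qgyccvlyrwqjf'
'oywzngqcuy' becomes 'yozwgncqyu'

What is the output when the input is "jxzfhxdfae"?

The transformation: swap each adjacent pair of characters (1↔2, 3↔4, ...).
For "jxzfhxdfae" the result is "xjfzxhfdea".

xjfzxhfdea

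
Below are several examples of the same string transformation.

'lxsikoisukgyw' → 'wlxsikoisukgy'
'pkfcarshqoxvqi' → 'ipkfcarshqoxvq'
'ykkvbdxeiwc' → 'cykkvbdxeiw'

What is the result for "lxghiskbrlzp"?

plxghiskbrlz

What's happening: move the last character to the front.
Doing the same to "lxghiskbrlzp": "plxghiskbrlz".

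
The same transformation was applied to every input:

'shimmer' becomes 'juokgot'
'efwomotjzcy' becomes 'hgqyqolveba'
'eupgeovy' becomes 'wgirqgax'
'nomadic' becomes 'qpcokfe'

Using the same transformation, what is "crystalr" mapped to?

teuacvtn

In each case the input is transformed by: swap each adjacent pair of characters (1↔2, 3↔4, ...), then shift every letter 2 places forward in the alphabet (wrapping around).
"crystalr" → "rcsyatrl" → "teuacvtn".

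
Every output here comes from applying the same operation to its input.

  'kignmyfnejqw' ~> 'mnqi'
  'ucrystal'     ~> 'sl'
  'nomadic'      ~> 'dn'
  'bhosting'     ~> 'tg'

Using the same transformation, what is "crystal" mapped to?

tc

The pattern: move the first 2 characters to the end (rotate left by 2), then keep one character in every 3, starting at position 3 (positions 3rd, 6th, 9th, ...).
So "crystal" becomes "tc".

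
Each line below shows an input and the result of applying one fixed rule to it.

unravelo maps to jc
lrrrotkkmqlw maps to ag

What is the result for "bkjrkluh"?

qz

The transformation: shift every letter 11 places backward in the alphabet (wrapping around), then keep only the first 2 characters.
On "bkjrkluh": the first step gives "qzygzajw", and the second then gives "qz".
(Check on "lrrrotkkmqlw": → "agggdizzbfal" → "ag" ✓)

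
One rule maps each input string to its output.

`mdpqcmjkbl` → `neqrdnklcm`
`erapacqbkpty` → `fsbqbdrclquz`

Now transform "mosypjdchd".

nptzqkedie

Each output is the input with this applied: shift every letter 1 place forward in the alphabet (wrapping around).
So "mosypjdchd" becomes "nptzqkedie".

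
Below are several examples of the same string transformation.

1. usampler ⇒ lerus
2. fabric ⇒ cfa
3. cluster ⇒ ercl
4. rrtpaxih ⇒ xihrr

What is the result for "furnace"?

cefu

The pattern: move the first 2 characters to the end (rotate left by 2), then delete the first 3 characters.
On "furnace": the first step gives "rnacefu", and the second then gives "cefu".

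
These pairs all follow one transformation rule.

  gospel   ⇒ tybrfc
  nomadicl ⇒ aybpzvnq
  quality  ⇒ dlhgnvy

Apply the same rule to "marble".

zrnyeo

The rule is to shift every letter 13 places forward in the alphabet (wrapping around) — i.e. ROT13, then take characters alternately from the front and the back (1st, last, 2nd, 2nd-last, ...).
For "marble", step one produces "zneoyr"; step two turns that into "zrnyeo".
(Check on "nomadicl": → "abznqvpy" → "aybpzvnq" ✓)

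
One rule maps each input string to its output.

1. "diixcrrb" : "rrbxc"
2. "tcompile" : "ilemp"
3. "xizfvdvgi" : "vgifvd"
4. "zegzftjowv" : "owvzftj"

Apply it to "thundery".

Looking at the pairs, the operation is to delete the first 3 characters, then move the last 3 characters to the front (rotate right by 3).
"thundery" → "erynd".

erynd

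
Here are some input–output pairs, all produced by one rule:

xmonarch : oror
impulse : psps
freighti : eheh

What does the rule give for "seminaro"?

Rule — keep one character in every 3, starting at position 3 (positions 3rd, 6th, 9th, ...), then write the whole string twice.
Starting from "seminaro": after the first operation, "ma"; after the second, "mama".

mama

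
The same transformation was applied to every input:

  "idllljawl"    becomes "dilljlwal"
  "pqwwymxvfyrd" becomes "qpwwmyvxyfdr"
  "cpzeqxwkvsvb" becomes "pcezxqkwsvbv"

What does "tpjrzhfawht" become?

ptrjhzafhwt

Looking at the pairs, the operation is to swap each adjacent pair of characters (1↔2, 3↔4, ...).
On "tpjrzhfawht" that produces "ptrjhzafhwt".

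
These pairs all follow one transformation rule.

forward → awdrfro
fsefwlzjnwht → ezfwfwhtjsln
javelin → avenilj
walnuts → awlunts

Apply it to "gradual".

auardlg

Each output is the input with this applied: sort the characters into alphabetical order, then take characters alternately from the front and the back (1st, last, 2nd, 2nd-last, ...).
"gradual" → "aadglru" → "auardlg".
(Check on "forward": → "adforrw" → "awdrfro" ✓)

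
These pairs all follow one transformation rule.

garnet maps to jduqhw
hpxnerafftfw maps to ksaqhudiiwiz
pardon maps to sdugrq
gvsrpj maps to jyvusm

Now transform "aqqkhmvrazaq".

The rule is to shift every letter 3 places forward in the alphabet (wrapping around).
Doing the same to "aqqkhmvrazaq": "dttnkpyudcdt".

dttnkpyudcdt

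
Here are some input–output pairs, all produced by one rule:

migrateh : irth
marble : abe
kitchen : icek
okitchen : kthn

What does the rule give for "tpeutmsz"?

pumz

The rule is to move the first character to the end, then keep every other character starting from the first (positions 1st, 3rd, 5th, ...).
Applying both steps to "tpeutmsz": "peutmszt", then "pumz".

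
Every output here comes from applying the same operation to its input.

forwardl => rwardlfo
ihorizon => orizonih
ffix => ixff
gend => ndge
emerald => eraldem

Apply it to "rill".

llri

The transformation: move the first 2 characters to the end (rotate left by 2).
Doing the same to "rill": "llri".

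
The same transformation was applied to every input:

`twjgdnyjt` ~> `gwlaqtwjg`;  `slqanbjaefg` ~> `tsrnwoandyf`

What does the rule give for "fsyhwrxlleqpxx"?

kkcdryykejulfs

Looking at the pairs, the operation is to shift every letter 13 places forward in the alphabet (wrapping around) — i.e. ROT13, then reverse the string.
"fsyhwrxlleqpxx" → "sflujekyyrdckk" → "kkcdryykejulfs".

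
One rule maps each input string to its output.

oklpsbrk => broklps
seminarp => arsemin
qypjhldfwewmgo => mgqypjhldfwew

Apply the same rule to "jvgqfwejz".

The transformation: delete the last character, then move the last 2 characters to the front (rotate right by 2).
"jvgqfwejz" → "ejjvgqfw".

ejjvgqfw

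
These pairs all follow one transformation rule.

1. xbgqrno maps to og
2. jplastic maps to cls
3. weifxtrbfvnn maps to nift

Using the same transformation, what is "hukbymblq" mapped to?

qkm

Looking at the pairs, the operation is to take characters alternately from the front and the back (1st, last, 2nd, 2nd-last, ...), then keep one character in every 3, starting at position 2 (positions 2nd, 5th, 8th, ...).
Doing the same to "hukbymblq": "qkm".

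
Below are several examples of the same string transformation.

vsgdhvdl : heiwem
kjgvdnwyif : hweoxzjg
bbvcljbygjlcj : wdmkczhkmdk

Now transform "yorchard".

The pattern: delete the first 2 characters, then shift every letter 1 place forward in the alphabet (wrapping around).
On "yorchard": the first step gives "rchard", and the second then gives "sdibse".
(Check on "kjgvdnwyif": → "gvdnwyif" → "hweoxzjg" ✓)

sdibse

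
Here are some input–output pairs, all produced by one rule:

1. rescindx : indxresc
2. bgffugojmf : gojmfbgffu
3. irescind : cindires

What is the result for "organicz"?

niczorga

The pattern: swap the front and back halves of the string.
"organicz" → "niczorga".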